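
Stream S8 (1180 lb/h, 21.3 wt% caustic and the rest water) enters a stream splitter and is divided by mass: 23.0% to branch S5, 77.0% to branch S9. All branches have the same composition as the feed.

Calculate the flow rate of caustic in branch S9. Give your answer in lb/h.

Branch S9 total = 0.770×1180 = 908.6 lb/h.
caustic in S9 = 0.213×908.6 = 193.53 lb/h.

193.5 lb/h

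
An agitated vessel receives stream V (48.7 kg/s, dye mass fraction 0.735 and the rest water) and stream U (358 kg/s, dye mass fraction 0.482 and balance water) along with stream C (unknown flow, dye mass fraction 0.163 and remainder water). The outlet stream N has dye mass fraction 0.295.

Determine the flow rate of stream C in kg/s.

Let C be the unknown flow. Total out = 406.7 + C.
dye balance: 208.35 + 0.163·C = 0.295·(406.7 + C)
(0.163 − 0.295)·C = 0.295×406.7 − 208.35 = -88.374
C = -88.374 / -0.132 = 669.5 kg/s

669.5 kg/s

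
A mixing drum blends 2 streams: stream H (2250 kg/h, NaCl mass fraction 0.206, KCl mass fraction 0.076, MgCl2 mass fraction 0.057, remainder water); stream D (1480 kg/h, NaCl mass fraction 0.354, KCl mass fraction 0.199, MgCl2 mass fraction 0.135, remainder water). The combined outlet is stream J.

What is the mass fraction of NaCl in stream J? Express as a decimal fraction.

0.265

Total flow out = 2250 + 1480 = 3730 kg/h.
NaCl in = 2250×0.206 + 1480×0.354 = 987.42 kg/h.
NaCl mass fraction in J = 987.42/3730 = 0.265.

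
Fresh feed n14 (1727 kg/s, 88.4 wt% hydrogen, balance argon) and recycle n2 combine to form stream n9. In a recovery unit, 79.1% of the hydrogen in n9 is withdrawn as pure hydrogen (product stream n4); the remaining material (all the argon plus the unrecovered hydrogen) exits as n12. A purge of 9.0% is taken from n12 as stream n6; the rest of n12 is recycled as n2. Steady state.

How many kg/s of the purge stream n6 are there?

235.8 kg/s

argon enters only via n14 and leaves only via the purge: 1727×0.116 = 0.090×(argon in n12), and the recovery unit passes all argon, so argon in n9 = argon in n12 = 2225.9 kg/s.
hydrogen in n9: m_A = 1727×0.884 + (1−0.090)·(1−0.791)·m_A, so m_A = 1526.7/0.8098 = 1885.2 kg/s.
n12 = (1−0.791)×1885.2 + 2225.9 = 2619.9 kg/s.
Purge n6 = 0.090×2619.9 = 235.79 kg/s.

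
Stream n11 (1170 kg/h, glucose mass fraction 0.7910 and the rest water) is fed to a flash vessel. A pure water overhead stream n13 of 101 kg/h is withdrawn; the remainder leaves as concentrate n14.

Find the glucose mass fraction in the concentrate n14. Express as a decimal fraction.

0.8657

glucose is not removed: 1170×0.791 = 925.47 kg/h of glucose enters n14.
Concentrate = 1170 − 101 = 1069 kg/h.
Mass fraction = 925.47/1069 = 0.8657.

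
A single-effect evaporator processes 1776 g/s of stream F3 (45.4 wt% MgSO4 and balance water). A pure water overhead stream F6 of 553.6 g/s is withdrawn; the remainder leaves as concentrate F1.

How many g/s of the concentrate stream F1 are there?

1222 g/s

Concentrate = 1776 − 553.6 = 1222.4 g/s.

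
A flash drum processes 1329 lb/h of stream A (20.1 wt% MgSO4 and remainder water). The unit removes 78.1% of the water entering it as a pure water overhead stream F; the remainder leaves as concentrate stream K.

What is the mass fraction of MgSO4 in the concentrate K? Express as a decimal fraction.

MgSO4 is not removed: 1329×0.201 = 267.13 lb/h of MgSO4 enters K.
water entering = 1329×0.799 = 1061.9 lb/h; overhead removed = 0.781×1061.9 = 829.32 lb/h.
Concentrate = 1329 − 829.32 = 499.68 lb/h.
Mass fraction = 267.13/499.68 = 0.535.

0.535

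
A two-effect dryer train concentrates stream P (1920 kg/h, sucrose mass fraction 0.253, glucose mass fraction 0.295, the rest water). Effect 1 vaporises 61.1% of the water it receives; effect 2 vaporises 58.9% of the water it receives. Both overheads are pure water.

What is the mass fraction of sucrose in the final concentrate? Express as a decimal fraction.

water in feed = 1920×0.452 = 867.84 kg/h.
After stage 1: water left = (1−0.611)×867.84 = 337.59; stream total = 1389.7 kg/h.
After stage 2: water left = (1−0.589)×337.59 = 138.75; final concentrate = 1190.9 kg/h.
sucrose fraction = 485.76/1190.9 = 0.408.

0.408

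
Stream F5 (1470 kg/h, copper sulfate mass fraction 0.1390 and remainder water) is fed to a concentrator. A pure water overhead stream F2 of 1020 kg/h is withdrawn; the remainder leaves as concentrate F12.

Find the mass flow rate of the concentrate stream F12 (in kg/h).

Concentrate = 1470 − 1020 = 450 kg/h.

450 kg/h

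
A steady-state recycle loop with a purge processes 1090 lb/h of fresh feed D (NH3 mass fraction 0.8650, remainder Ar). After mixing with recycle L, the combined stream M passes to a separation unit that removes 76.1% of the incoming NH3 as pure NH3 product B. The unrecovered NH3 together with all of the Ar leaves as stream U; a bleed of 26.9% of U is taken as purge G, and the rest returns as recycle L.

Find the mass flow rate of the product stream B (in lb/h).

NH3 in M: m_A = 1090×0.865 + (1−0.269)·(1−0.761)·m_A, so m_A = 942.85/0.8253 = 1142.4 lb/h.
Product B = 0.761×1142.4 = 869.4 lb/h.

869.4 lb/h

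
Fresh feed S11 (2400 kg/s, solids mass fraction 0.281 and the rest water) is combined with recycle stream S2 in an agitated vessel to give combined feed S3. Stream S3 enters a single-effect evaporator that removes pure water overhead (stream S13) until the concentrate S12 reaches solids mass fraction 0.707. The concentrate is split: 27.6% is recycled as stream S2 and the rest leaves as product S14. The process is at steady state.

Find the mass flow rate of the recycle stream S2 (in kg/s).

363.6 kg/s

Overall solids balance (none leaves overhead): solids in fresh feed = solids in product, i.e. 2400×0.281 = (1−0.276)·S12·0.707.
S12 = 674.4/(0.707×0.724) = 1317.5 kg/s.
Recycle S2 = 0.276×1317.5 = 363.64 kg/s.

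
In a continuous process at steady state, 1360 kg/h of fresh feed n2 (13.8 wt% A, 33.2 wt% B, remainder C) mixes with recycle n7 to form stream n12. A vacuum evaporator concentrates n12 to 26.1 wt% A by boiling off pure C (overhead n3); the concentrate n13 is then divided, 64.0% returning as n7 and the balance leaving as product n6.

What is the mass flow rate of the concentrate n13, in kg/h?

1997 kg/h

Overall A balance (none leaves overhead): A in fresh feed = A in product, i.e. 1360×0.138 = (1−0.640)·n13·0.261.
n13 = 187.68/(0.261×0.360) = 1997.4 kg/h.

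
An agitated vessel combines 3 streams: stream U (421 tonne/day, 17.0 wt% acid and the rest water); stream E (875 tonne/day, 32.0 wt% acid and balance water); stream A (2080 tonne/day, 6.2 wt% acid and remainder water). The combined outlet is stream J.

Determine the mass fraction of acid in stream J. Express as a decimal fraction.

0.142

Total flow out = 421 + 875 + 2080 = 3376 tonne/day.
acid in = 421×0.170 + 875×0.320 + 2080×0.062 = 480.53 tonne/day.
acid mass fraction in J = 480.53/3376 = 0.142.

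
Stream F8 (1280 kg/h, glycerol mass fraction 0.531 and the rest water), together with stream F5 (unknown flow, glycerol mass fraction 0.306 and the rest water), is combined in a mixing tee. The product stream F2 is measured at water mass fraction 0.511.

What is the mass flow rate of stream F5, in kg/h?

Let F5 be the unknown flow. Total out = 1280 + F5.
water balance: 600.32 + 0.694·F5 = 0.511·(1280 + F5)
(0.694 − 0.511)·F5 = 0.511×1280 − 600.32 = 53.76
F5 = 53.76 / 0.183 = 293.77 kg/h

293.8 kg/h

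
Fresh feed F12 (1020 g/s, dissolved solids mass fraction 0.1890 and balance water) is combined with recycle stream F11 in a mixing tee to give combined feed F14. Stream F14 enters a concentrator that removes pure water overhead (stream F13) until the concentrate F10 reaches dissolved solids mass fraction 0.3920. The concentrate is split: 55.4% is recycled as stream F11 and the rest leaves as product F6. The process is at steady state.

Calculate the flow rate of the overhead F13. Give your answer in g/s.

Overall dissolved solids balance (none leaves overhead): dissolved solids in fresh feed = dissolved solids in product, i.e. 1020×0.189 = (1−0.554)·F10·0.392.
F10 = 192.78/(0.392×0.446) = 1102.7 g/s.
Recycle F11 = 0.554×1102.7 = 610.87 g/s.
Combined feed F14 = 1020 + 610.87 = 1630.9 g/s.
Overhead F13 = F14 − F10 = 1630.9 − 1102.7 = 528.21 g/s.

528.2 g/s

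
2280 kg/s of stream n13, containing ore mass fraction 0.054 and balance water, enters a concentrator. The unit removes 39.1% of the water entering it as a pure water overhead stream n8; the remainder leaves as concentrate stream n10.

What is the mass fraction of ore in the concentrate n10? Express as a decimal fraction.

ore is not removed: 2280×0.054 = 123.12 kg/s of ore enters n10.
water entering = 2280×0.946 = 2156.9 kg/s; overhead removed = 0.391×2156.9 = 843.34 kg/s.
Concentrate = 2280 − 843.34 = 1436.7 kg/s.
Mass fraction = 123.12/1436.7 = 0.086.

0.086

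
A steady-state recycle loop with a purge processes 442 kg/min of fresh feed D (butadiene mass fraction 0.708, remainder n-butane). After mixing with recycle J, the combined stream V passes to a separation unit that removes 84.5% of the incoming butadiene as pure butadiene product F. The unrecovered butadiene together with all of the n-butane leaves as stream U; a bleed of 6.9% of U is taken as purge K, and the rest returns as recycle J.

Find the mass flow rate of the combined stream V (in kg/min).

2236 kg/min

n-butane enters only via D and leaves only via the purge: 442×0.292 = 0.069×(n-butane in U), and the separation unit passes all n-butane, so n-butane in V = n-butane in U = 1870.5 kg/min.
butadiene in V: m_A = 442×0.708 + (1−0.069)·(1−0.845)·m_A, so m_A = 312.94/0.8557 = 365.71 kg/min.
V = 365.71 + 1870.5 = 2236.2 kg/min.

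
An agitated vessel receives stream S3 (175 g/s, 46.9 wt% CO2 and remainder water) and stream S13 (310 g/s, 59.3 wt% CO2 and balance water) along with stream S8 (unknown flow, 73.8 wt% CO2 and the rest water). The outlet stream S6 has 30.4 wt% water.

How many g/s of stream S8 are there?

Let S8 be the unknown flow. Total out = 485 + S8.
water balance: 219.09 + 0.262·S8 = 0.304·(485 + S8)
(0.262 − 0.304)·S8 = 0.304×485 − 219.09 = -71.655
S8 = -71.655 / -0.042 = 1706.1 g/s

1706 g/s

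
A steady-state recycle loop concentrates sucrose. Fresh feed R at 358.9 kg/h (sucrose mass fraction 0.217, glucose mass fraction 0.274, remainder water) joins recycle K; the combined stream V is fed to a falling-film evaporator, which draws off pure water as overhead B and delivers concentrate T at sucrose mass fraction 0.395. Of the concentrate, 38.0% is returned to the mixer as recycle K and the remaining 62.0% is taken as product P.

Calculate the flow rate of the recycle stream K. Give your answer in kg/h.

Overall sucrose balance (none leaves overhead): sucrose in fresh feed = sucrose in product, i.e. 358.9×0.217 = (1−0.380)·T·0.395.
T = 77.881/(0.395×0.620) = 318.01 kg/h.
Recycle K = 0.380×318.01 = 120.84 kg/h.

120.8 kg/h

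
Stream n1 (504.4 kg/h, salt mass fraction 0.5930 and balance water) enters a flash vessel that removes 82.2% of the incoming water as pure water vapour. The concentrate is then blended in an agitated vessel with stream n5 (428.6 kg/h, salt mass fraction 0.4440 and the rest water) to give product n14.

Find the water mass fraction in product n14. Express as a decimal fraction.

0.3596

Vapour removed = 0.822×0.407×504.4 = 168.75 kg/h; concentrate = 335.65 kg/h.
water reaching the mixer = 36.542 (from concentrate) + 428.6×0.556 = 274.84 kg/h.
Product flow = 335.65 + 428.6 = 764.25 kg/h; water fraction = 0.3596.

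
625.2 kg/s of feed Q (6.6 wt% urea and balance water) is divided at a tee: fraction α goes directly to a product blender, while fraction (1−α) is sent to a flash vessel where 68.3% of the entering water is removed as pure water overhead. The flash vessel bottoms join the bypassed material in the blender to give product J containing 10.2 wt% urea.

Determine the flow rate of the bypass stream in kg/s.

279.3 kg/s

All 625.2×0.066 = 41.263 kg/s of urea reaches J, so J = 41.263/0.102 = 404.54 kg/s and vapour = 220.66 kg/s.
The evaporator receives (1−α)·625.2 of feed at 0.934 water and removes 0.683 of that water:
0.683×0.934×(1−α)×625.2 = 220.66
(1−α) = 220.66/398.83 = 0.5533;  α = 0.4467.
Bypass flow = 0.4467×625.2 = 279.3 kg/s.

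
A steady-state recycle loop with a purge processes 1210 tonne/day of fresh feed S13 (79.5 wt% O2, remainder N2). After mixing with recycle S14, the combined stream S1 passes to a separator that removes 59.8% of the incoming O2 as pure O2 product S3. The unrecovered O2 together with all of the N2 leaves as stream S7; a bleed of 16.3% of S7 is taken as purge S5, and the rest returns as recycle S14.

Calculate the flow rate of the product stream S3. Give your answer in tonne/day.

O2 in S1: m_A = 1210×0.795 + (1−0.163)·(1−0.598)·m_A, so m_A = 961.95/0.6635 = 1449.8 tonne/day.
Product S3 = 0.598×1449.8 = 866.95 tonne/day.

867 tonne/day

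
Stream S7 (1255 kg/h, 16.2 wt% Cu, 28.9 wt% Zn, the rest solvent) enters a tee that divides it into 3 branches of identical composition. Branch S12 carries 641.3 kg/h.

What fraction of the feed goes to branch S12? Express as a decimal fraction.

0.511

Fraction to S12 = 641.3/1255 = 0.5110.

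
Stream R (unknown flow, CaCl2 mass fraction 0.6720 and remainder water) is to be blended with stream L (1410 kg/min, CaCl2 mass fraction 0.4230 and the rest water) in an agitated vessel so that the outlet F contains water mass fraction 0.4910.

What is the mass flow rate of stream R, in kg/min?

743.9 kg/min

Let R be the unknown flow. Total out = 1410 + R.
water balance: 813.57 + 0.328·R = 0.491·(1410 + R)
(0.328 − 0.491)·R = 0.491×1410 − 813.57 = -121.26
R = -121.26 / -0.163 = 743.93 kg/min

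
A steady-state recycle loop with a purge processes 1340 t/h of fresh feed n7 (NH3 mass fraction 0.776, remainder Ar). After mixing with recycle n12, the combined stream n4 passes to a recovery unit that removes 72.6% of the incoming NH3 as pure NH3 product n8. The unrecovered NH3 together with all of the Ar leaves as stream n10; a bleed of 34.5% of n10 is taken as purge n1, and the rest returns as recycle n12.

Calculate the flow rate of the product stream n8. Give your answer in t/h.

920 t/h

NH3 in n4: m_A = 1340×0.776 + (1−0.345)·(1−0.726)·m_A, so m_A = 1039.8/0.8205 = 1267.3 t/h.
Product n8 = 0.726×1267.3 = 920.04 t/h.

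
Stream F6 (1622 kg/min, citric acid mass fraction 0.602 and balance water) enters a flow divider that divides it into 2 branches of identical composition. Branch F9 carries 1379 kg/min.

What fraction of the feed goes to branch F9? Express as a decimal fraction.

0.850

Fraction to F9 = 1379/1622 = 0.8502.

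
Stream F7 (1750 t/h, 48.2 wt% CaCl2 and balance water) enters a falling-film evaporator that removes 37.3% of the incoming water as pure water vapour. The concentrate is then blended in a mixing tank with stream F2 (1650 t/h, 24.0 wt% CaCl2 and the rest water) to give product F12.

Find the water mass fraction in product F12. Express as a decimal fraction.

Vapour removed = 0.373×0.518×1750 = 338.12 t/h; concentrate = 1411.9 t/h.
water reaching the mixer = 568.38 (from concentrate) + 1650×0.760 = 1822.4 t/h.
Product flow = 1411.9 + 1650 = 3061.9 t/h; water fraction = 0.595.

0.595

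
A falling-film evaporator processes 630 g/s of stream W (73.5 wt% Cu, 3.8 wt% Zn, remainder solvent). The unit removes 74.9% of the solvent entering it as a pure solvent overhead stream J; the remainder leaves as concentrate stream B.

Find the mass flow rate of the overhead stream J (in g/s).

solvent entering = 630×0.227 = 143.01 g/s; overhead removed = 0.749×143.01 = 107.11 g/s.

107.1 g/s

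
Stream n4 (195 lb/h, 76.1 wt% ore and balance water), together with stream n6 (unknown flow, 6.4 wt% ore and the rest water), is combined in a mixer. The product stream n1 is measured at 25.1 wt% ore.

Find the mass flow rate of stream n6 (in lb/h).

Let n6 be the unknown flow. Total out = 195 + n6.
ore balance: 148.4 + 0.064·n6 = 0.251·(195 + n6)
(0.064 − 0.251)·n6 = 0.251×195 − 148.4 = -99.45
n6 = -99.45 / -0.187 = 531.82 lb/h

531.8 lb/h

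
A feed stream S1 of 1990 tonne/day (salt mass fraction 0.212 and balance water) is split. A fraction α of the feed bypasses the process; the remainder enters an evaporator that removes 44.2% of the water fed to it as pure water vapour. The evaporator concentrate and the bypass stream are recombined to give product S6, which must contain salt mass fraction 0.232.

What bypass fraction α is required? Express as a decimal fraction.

0.752

All 1990×0.212 = 421.88 tonne/day of salt reaches S6, so S6 = 421.88/0.232 = 1818.4 tonne/day and vapour = 171.55 tonne/day.
The evaporator receives (1−α)·1990 of feed at 0.788 water and removes 0.442 of that water:
0.442×0.788×(1−α)×1990 = 171.55
(1−α) = 171.55/693.11 = 0.2475;  α = 0.7525.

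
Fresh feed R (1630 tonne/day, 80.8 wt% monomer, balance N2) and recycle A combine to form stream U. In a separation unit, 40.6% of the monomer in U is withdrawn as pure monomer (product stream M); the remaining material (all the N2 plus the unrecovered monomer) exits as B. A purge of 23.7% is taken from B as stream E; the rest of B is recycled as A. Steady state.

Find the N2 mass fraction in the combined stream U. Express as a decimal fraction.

0.3541

N2 enters only via R and leaves only via the purge: 1630×0.192 = 0.237×(N2 in B), and the separation unit passes all N2, so N2 in U = N2 in B = 1320.5 tonne/day.
monomer in U: m_A = 1630×0.808 + (1−0.237)·(1−0.406)·m_A, so m_A = 1317/0.5468 = 2408.7 tonne/day.
U = 2408.7 + 1320.5 = 3729.2 tonne/day.
N2 fraction in U = 1320.5/3729.2 = 0.3541.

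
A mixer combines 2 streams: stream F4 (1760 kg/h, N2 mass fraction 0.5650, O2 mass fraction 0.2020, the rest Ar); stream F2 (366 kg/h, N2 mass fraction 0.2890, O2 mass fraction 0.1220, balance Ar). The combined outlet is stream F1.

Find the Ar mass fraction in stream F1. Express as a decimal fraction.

Total flow out = 1760 + 366 = 2126 kg/h.
Ar in = 1760×0.233 + 366×0.589 = 625.65 kg/h.
Ar mass fraction in F1 = 625.65/2126 = 0.2943.

0.2943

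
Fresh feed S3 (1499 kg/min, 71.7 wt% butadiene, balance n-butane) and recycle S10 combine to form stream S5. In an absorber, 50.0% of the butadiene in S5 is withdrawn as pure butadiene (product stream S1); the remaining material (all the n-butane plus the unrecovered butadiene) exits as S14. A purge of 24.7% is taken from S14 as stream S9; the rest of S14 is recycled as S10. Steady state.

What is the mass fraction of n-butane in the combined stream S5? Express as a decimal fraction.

n-butane enters only via S3 and leaves only via the purge: 1499×0.283 = 0.247×(n-butane in S14), and the absorber passes all n-butane, so n-butane in S5 = n-butane in S14 = 1717.5 kg/min.
butadiene in S5: m_A = 1499×0.717 + (1−0.247)·(1−0.500)·m_A, so m_A = 1074.8/0.6235 = 1723.8 kg/min.
S5 = 1723.8 + 1717.5 = 3441.3 kg/min.
n-butane fraction in S5 = 1717.5/3441.3 = 0.499.

0.499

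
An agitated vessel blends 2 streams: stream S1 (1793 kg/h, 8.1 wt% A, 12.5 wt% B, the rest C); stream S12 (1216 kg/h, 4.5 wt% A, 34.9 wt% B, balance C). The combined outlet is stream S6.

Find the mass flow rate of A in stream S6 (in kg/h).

A out = A in = 1793×0.081 + 1216×0.045 = 199.95 kg/h.

200 kg/h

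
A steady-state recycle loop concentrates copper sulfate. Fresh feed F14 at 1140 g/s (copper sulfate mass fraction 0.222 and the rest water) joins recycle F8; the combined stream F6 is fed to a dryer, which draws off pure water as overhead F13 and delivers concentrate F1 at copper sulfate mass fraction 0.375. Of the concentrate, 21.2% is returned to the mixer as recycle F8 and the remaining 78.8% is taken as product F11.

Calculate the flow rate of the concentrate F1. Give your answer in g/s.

Overall copper sulfate balance (none leaves overhead): copper sulfate in fresh feed = copper sulfate in product, i.e. 1140×0.222 = (1−0.212)·F1·0.375.
F1 = 253.08/(0.375×0.788) = 856.45 g/s.

856.4 g/s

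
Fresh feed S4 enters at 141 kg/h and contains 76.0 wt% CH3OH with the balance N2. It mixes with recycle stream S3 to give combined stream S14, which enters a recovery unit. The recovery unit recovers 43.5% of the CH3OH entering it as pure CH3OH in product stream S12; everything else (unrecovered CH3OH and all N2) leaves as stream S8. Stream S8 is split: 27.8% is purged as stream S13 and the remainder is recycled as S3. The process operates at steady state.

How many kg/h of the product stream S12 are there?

CH3OH in S14: m_A = 141×0.760 + (1−0.278)·(1−0.435)·m_A, so m_A = 107.16/0.5921 = 180.99 kg/h.
Product S12 = 0.435×180.99 = 78.732 kg/h.

78.73 kg/h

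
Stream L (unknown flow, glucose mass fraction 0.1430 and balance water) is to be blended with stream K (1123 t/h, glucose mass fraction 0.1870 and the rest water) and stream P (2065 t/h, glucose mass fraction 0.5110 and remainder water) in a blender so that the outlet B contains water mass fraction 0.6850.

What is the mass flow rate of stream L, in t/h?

Let L be the unknown flow. Total out = 3188 + L.
water balance: 1922.8 + 0.857·L = 0.685·(3188 + L)
(0.857 − 0.685)·L = 0.685×3188 − 1922.8 = 261
L = 261 / 0.172 = 1517.4 t/h

1517 t/h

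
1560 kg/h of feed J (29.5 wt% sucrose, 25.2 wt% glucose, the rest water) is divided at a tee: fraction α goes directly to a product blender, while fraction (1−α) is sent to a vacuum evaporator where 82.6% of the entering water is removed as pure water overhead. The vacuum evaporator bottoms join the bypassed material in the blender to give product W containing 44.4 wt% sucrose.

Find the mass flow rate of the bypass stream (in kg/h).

All 1560×0.295 = 460.2 kg/h of sucrose reaches W, so W = 460.2/0.444 = 1036.5 kg/h and vapour = 523.51 kg/h.
The evaporator receives (1−α)·1560 of feed at 0.453 water and removes 0.826 of that water:
0.826×0.453×(1−α)×1560 = 523.51
(1−α) = 523.51/583.72 = 0.8969;  α = 0.1031.
Bypass flow = 0.1031×1560 = 160.9 kg/h.

160.9 kg/h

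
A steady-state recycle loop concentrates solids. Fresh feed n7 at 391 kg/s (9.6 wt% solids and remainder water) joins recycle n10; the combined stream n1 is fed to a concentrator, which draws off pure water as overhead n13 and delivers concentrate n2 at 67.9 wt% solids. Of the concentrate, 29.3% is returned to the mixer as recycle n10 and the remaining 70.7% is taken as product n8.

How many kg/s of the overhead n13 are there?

Overall solids balance (none leaves overhead): solids in fresh feed = solids in product, i.e. 391×0.096 = (1−0.293)·n2·0.679.
n2 = 37.536/(0.679×0.707) = 78.191 kg/s.
Recycle n10 = 0.293×78.191 = 22.91 kg/s.
Combined feed n1 = 391 + 22.91 = 413.91 kg/s.
Overhead n13 = n1 − n2 = 413.91 − 78.191 = 335.72 kg/s.

335.7 kg/s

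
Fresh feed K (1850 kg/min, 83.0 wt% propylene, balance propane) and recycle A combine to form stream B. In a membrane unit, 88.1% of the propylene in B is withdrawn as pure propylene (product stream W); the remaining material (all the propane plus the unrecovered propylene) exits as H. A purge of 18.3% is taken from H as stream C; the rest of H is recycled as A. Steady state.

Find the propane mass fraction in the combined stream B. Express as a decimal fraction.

0.503

propane enters only via K and leaves only via the purge: 1850×0.170 = 0.183×(propane in H), and the membrane unit passes all propane, so propane in B = propane in H = 1718.6 kg/min.
propylene in B: m_A = 1850×0.830 + (1−0.183)·(1−0.881)·m_A, so m_A = 1535.5/0.9028 = 1700.9 kg/min.
B = 1700.9 + 1718.6 = 3419.4 kg/min.
propane fraction in B = 1718.6/3419.4 = 0.503.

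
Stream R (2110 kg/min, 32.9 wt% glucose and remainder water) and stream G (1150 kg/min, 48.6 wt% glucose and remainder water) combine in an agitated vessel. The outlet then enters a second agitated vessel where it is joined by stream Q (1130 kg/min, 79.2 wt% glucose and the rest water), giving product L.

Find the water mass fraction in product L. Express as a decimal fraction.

0.5107

Overall, product flow = 4390 kg/min.
water in = 2110×0.671 + 1150×0.514 + 1130×0.208 = 2242 kg/min.
water fraction in L = 0.5107.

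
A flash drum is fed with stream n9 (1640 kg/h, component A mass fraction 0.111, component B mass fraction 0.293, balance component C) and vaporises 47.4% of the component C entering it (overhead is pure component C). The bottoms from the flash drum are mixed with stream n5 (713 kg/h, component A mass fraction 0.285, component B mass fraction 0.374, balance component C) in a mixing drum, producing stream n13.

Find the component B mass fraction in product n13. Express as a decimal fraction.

Vapour removed = 0.474×0.596×1640 = 463.31 kg/h; concentrate = 1176.7 kg/h.
component B reaching the mixer = 480.52 (from concentrate) + 713×0.374 = 747.18 kg/h.
Product flow = 1176.7 + 713 = 1889.7 kg/h; component B fraction = 0.395.

0.395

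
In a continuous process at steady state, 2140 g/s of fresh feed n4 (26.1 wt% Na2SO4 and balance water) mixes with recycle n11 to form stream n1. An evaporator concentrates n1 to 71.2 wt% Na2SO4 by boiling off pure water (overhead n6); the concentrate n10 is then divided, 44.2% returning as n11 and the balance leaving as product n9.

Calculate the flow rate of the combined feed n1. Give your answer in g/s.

Overall Na2SO4 balance (none leaves overhead): Na2SO4 in fresh feed = Na2SO4 in product, i.e. 2140×0.261 = (1−0.442)·n10·0.712.
n10 = 558.54/(0.712×0.558) = 1405.9 g/s.
Recycle n11 = 0.442×1405.9 = 621.39 g/s.
Combined feed n1 = 2140 + 621.39 = 2761.4 g/s.

2761 g/s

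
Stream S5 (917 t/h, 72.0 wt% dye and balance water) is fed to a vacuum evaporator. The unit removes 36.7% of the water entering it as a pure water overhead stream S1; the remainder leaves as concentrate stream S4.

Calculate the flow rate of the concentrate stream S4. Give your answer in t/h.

water entering = 917×0.280 = 256.76 t/h; overhead removed = 0.367×256.76 = 94.231 t/h.
Concentrate = 917 − 94.231 = 822.77 t/h.

822.8 t/h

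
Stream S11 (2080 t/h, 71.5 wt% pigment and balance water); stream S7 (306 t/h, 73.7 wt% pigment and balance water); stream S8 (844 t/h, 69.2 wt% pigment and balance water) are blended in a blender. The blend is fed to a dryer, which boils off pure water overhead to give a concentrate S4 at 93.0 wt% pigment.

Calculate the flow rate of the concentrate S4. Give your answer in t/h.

pigment entering = 2080×0.715 + 306×0.737 + 844×0.692 = 2296.8 t/h.
All pigment reports to S4, so S4 = 2296.8/0.930 = 2469.6 t/h.

2470 t/h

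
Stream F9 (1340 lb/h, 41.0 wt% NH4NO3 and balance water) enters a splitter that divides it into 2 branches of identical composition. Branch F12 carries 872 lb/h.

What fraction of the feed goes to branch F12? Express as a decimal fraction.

0.651

Fraction to F12 = 872/1340 = 0.6507.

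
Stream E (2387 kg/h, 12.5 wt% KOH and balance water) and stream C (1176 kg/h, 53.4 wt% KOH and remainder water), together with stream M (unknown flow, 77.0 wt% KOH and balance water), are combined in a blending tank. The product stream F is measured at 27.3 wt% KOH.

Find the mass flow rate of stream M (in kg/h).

Let M be the unknown flow. Total out = 3563 + M.
KOH balance: 926.36 + 0.770·M = 0.273·(3563 + M)
(0.770 − 0.273)·M = 0.273×3563 − 926.36 = 46.34
M = 46.34 / 0.497 = 93.239 kg/h

93.24 kg/h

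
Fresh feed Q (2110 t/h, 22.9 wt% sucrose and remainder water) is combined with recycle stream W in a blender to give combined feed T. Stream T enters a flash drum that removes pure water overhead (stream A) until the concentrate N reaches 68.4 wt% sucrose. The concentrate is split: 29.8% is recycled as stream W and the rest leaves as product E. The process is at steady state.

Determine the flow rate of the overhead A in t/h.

Overall sucrose balance (none leaves overhead): sucrose in fresh feed = sucrose in product, i.e. 2110×0.229 = (1−0.298)·N·0.684.
N = 483.19/(0.684×0.702) = 1006.3 t/h.
Recycle W = 0.298×1006.3 = 299.88 t/h.
Combined feed T = 2110 + 299.88 = 2409.9 t/h.
Overhead A = T − N = 2409.9 − 1006.3 = 1403.6 t/h.

1404 t/h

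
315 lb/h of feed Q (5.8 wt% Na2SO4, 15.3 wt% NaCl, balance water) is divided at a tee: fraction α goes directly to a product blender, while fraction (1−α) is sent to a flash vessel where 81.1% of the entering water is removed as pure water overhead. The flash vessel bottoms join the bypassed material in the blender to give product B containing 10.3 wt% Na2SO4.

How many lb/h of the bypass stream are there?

All 315×0.058 = 18.27 lb/h of Na2SO4 reaches B, so B = 18.27/0.103 = 177.38 lb/h and vapour = 137.62 lb/h.
The evaporator receives (1−α)·315 of feed at 0.789 water and removes 0.811 of that water:
0.811×0.789×(1−α)×315 = 137.62
(1−α) = 137.62/201.56 = 0.6828;  α = 0.3172.
Bypass flow = 0.3172×315 = 99.926 lb/h.

99.93 lb/h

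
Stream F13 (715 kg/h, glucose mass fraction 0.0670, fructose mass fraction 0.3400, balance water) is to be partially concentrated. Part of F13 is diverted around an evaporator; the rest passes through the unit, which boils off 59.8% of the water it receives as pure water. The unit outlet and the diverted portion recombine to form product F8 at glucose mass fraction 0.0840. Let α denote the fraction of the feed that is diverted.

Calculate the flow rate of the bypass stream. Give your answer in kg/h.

306.9 kg/h

All 715×0.067 = 47.905 kg/h of glucose reaches F8, so F8 = 47.905/0.084 = 570.3 kg/h and vapour = 144.7 kg/h.
The evaporator receives (1−α)·715 of feed at 0.593 water and removes 0.598 of that water:
0.598×0.593×(1−α)×715 = 144.7
(1−α) = 144.7/253.55 = 0.5707;  α = 0.4293.
Bypass flow = 0.4293×715 = 306.94 kg/h.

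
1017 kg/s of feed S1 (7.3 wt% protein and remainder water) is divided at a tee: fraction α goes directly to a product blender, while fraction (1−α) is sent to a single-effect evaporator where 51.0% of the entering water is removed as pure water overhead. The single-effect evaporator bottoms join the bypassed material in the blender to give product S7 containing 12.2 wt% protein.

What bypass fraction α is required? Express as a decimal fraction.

0.150

All 1017×0.073 = 74.241 kg/s of protein reaches S7, so S7 = 74.241/0.122 = 608.53 kg/s and vapour = 408.47 kg/s.
The evaporator receives (1−α)·1017 of feed at 0.927 water and removes 0.510 of that water:
0.510×0.927×(1−α)×1017 = 408.47
(1−α) = 408.47/480.81 = 0.8495;  α = 0.1505.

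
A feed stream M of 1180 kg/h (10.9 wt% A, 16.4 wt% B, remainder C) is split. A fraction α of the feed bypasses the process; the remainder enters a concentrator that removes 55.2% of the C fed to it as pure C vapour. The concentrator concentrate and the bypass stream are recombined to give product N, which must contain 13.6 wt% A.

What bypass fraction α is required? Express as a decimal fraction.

All 1180×0.109 = 128.62 kg/h of A reaches N, so N = 128.62/0.136 = 945.74 kg/h and vapour = 234.26 kg/h.
The evaporator receives (1−α)·1180 of feed at 0.727 C and removes 0.552 of that C:
0.552×0.727×(1−α)×1180 = 234.26
(1−α) = 234.26/473.54 = 0.4947;  α = 0.5053.

0.505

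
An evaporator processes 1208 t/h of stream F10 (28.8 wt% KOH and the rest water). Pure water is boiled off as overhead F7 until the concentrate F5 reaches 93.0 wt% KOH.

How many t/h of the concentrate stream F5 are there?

KOH is conserved: 1208×0.288 = 347.9 t/h all reports to the concentrate.
Concentrate = 347.9/(target fraction) = 374.09 t/h.

374.1 t/h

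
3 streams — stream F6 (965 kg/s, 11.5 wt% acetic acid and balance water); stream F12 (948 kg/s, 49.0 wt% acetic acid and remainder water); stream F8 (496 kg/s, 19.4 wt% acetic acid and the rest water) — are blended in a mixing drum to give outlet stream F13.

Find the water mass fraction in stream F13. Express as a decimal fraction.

0.721

Total flow out = 965 + 948 + 496 = 2409 kg/s.
water in = 965×0.885 + 948×0.510 + 496×0.806 = 1737.3 kg/s.
water mass fraction in F13 = 1737.3/2409 = 0.721.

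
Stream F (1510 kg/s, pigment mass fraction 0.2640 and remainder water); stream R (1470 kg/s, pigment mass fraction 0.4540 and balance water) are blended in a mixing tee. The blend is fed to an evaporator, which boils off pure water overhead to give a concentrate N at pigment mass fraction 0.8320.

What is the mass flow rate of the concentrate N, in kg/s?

1281 kg/s

pigment entering = 1510×0.264 + 1470×0.454 = 1066 kg/s.
All pigment reports to N, so N = 1066/0.832 = 1281.3 kg/s.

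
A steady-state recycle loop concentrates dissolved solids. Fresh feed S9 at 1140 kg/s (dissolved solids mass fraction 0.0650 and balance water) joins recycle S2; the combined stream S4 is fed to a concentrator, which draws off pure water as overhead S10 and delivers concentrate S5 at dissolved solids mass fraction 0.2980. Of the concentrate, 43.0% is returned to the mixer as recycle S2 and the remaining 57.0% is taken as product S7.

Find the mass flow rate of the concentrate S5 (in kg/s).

436.2 kg/s

Overall dissolved solids balance (none leaves overhead): dissolved solids in fresh feed = dissolved solids in product, i.e. 1140×0.065 = (1−0.430)·S5·0.298.
S5 = 74.1/(0.298×0.570) = 436.24 kg/s.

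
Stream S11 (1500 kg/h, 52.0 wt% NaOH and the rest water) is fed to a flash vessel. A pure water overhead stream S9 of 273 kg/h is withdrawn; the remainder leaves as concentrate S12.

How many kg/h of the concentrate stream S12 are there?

1227 kg/h

Concentrate = 1500 − 273 = 1227 kg/h.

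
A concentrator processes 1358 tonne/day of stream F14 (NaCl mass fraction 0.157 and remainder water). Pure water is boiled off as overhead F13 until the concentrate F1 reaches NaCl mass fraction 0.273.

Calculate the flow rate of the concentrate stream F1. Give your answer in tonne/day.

NaCl is conserved: 1358×0.157 = 213.21 tonne/day all reports to the concentrate.
Concentrate = 213.21/(target fraction) = 780.97 tonne/day.

781 tonne/day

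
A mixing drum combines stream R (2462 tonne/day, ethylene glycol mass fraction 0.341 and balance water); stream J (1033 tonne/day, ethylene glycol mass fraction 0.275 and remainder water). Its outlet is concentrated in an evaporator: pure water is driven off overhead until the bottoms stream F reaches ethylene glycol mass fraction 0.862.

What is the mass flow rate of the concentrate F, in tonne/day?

ethylene glycol entering = 2462×0.341 + 1033×0.275 = 1123.6 tonne/day.
All ethylene glycol reports to F, so F = 1123.6/0.862 = 1303.5 tonne/day.

1304 tonne/day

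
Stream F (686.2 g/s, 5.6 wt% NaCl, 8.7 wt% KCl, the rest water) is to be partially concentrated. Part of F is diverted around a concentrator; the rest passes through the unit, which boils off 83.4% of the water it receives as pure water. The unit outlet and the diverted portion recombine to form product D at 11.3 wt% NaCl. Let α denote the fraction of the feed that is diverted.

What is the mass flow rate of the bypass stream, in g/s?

All 686.2×0.056 = 38.427 g/s of NaCl reaches D, so D = 38.427/0.113 = 340.06 g/s and vapour = 346.14 g/s.
The evaporator receives (1−α)·686.2 of feed at 0.857 water and removes 0.834 of that water:
0.834×0.857×(1−α)×686.2 = 346.14
(1−α) = 346.14/490.45 = 0.7057;  α = 0.2943.
Bypass flow = 0.2943×686.2 = 201.92 g/s.

201.9 g/s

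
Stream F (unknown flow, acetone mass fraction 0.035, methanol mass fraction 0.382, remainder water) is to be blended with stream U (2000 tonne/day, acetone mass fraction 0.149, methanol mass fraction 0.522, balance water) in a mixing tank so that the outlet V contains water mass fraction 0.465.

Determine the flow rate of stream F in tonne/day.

2305 tonne/day

Let F be the unknown flow. Total out = 2000 + F.
water balance: 658 + 0.583·F = 0.465·(2000 + F)
(0.583 − 0.465)·F = 0.465×2000 − 658 = 272
F = 272 / 0.118 = 2305.1 tonne/day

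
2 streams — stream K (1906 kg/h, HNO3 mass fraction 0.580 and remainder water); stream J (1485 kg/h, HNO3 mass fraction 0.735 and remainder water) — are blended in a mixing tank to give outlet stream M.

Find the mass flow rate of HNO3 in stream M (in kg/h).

2197 kg/h

HNO3 out = HNO3 in = 1906×0.580 + 1485×0.735 = 2197 kg/h.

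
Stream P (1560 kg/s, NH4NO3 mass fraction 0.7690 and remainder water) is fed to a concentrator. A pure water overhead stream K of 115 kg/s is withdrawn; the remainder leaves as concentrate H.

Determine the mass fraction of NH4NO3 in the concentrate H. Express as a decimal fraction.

0.8302

NH4NO3 is not removed: 1560×0.769 = 1199.6 kg/s of NH4NO3 enters H.
Concentrate = 1560 − 115 = 1445 kg/s.
Mass fraction = 1199.6/1445 = 0.8302.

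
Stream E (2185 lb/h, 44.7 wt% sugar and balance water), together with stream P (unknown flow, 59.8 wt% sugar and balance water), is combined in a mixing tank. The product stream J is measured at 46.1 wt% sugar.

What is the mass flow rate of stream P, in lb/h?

223.3 lb/h

Let P be the unknown flow. Total out = 2185 + P.
sugar balance: 976.7 + 0.598·P = 0.461·(2185 + P)
(0.598 − 0.461)·P = 0.461×2185 − 976.7 = 30.59
P = 30.59 / 0.137 = 223.28 lb/h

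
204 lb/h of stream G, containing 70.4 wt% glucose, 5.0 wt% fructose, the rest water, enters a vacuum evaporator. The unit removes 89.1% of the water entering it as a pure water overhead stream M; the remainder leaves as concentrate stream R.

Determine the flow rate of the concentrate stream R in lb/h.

water entering = 204×0.246 = 50.184 lb/h; overhead removed = 0.891×50.184 = 44.714 lb/h.
Concentrate = 204 − 44.714 = 159.29 lb/h.

159.3 lb/h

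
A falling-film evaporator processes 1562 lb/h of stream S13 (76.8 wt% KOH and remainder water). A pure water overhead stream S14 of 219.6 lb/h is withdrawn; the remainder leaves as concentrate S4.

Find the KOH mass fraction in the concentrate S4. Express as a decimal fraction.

0.8936

KOH is not removed: 1562×0.768 = 1199.6 lb/h of KOH enters S4.
Concentrate = 1562 − 219.6 = 1342.4 lb/h.
Mass fraction = 1199.6/1342.4 = 0.8936.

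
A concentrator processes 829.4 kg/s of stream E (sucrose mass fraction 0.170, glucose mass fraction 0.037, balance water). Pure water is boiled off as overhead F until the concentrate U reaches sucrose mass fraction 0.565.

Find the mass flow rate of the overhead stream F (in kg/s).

579.8 kg/s

sucrose is conserved: 829.4×0.170 = 141 kg/s all reports to the concentrate.
Concentrate = 141/(target fraction) = 249.55 kg/s.
Overhead = 829.4 − 249.55 = 579.85 kg/s.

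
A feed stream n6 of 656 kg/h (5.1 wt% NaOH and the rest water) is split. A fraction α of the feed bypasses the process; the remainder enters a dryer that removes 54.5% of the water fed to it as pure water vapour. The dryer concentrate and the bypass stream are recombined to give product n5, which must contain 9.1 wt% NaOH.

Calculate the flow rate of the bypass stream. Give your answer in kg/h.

All 656×0.051 = 33.456 kg/h of NaOH reaches n5, so n5 = 33.456/0.091 = 367.65 kg/h and vapour = 288.35 kg/h.
The evaporator receives (1−α)·656 of feed at 0.949 water and removes 0.545 of that water:
0.545×0.949×(1−α)×656 = 288.35
(1−α) = 288.35/339.29 = 0.8499;  α = 0.1501.
Bypass flow = 0.1501×656 = 98.481 kg/h.

98.48 kg/h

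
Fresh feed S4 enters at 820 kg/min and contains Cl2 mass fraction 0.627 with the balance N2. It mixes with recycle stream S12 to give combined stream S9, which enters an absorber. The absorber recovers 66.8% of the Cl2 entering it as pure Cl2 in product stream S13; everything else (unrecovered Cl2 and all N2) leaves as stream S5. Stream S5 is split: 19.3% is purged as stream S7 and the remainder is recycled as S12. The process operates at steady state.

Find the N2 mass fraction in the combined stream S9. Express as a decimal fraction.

0.693

N2 enters only via S4 and leaves only via the purge: 820×0.373 = 0.193×(N2 in S5), and the absorber passes all N2, so N2 in S9 = N2 in S5 = 1584.8 kg/min.
Cl2 in S9: m_A = 820×0.627 + (1−0.193)·(1−0.668)·m_A, so m_A = 514.14/0.7321 = 702.3 kg/min.
S9 = 702.3 + 1584.8 = 2287.1 kg/min.
N2 fraction in S9 = 1584.8/2287.1 = 0.693.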